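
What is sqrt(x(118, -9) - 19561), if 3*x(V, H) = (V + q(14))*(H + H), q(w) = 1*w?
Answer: I*sqrt(20353) ≈ 142.66*I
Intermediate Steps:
q(w) = w
x(V, H) = 2*H*(14 + V)/3 (x(V, H) = ((V + 14)*(H + H))/3 = ((14 + V)*(2*H))/3 = (2*H*(14 + V))/3 = 2*H*(14 + V)/3)
sqrt(x(118, -9) - 19561) = sqrt((2/3)*(-9)*(14 + 118) - 19561) = sqrt((2/3)*(-9)*132 - 19561) = sqrt(-792 - 19561) = sqrt(-20353) = I*sqrt(20353)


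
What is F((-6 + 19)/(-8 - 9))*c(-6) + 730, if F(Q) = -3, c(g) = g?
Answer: 748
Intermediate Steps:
F((-6 + 19)/(-8 - 9))*c(-6) + 730 = -3*(-6) + 730 = 18 + 730 = 748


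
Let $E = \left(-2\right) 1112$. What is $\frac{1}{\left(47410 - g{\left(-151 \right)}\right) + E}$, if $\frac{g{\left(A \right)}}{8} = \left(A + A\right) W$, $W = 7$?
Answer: $\frac{1}{62098} \approx 1.6104 \cdot 10^{-5}$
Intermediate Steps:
$g{\left(A \right)} = 112 A$ ($g{\left(A \right)} = 8 \left(A + A\right) 7 = 8 \cdot 2 A 7 = 8 \cdot 14 A = 112 A$)
$E = -2224$
$\frac{1}{\left(47410 - g{\left(-151 \right)}\right) + E} = \frac{1}{\left(47410 - 112 \left(-151\right)\right) - 2224} = \frac{1}{\left(47410 - -16912\right) - 2224} = \frac{1}{\left(47410 + 16912\right) - 2224} = \frac{1}{64322 - 2224} = \frac{1}{62098}$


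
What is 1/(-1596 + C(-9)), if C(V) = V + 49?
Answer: -1/1556 ≈ -0.00064267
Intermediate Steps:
C(V) = 49 + V
1/(-1596 + C(-9)) = 1/(-1596 + (49 - 9)) = 1/(-1596 + 40) = 1/(-1556) = -1/1556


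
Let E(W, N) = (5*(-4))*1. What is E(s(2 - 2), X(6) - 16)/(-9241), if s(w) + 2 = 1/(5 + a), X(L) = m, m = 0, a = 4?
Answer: 20/9241 ≈ 0.0021643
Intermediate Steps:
X(L) = 0
s(w) = -17/9 (s(w) = -2 + 1/(5 + 4) = -2 + 1/9 = -17/9)
E(W, N) = -20 (E(W, N) = -20*1 = -20)
E(s(2 - 2), X(6) - 16)/(-9241) = -20/(-9241) = -20*(-1/9241) = 20/9241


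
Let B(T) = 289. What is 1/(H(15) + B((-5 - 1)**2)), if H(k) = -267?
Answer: 1/22 ≈ 0.045455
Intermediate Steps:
1/(H(15) + B((-5 - 1)**2)) = 1/(-267 + 289) = 1/22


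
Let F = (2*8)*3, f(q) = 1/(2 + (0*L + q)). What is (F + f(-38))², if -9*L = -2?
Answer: 2982529/1296 ≈ 2301.3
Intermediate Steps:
L = 2/9 (L = -⅑*(-2) = 2/9 ≈ 0.22222)
f(q) = 1/(2 + q) (f(q) = 1/(2 + (0*(2/9) + q)) = 1/(2 + (0 + q)) = 1/(2 + q))
F = 48 (F = 16*3 = 48)
(F + f(-38))² = (48 + 1/(2 - 38))² = (48 + 1/(-36))² = (48 - 1/36)² = (1727/36)² = 2982529/1296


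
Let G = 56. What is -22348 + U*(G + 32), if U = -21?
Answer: -24196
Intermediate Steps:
-22348 + U*(G + 32) = -22348 - 21*(56 + 32) = -22348 - 21*88 = -22348 - 1848 = -24196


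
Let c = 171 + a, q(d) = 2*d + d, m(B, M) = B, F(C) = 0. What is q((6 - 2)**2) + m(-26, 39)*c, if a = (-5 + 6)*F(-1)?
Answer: -4398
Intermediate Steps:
q(d) = 3*d
a = 0 (a = (-5 + 6)*0 = 1*0 = 0)
c = 171 (c = 171 + 0 = 171)
q((6 - 2)**2) + m(-26, 39)*c = 3*(6 - 2)**2 - 26*171 = 3*4**2 - 4446 = 3*16 - 4446 = 48 - 4446 = -4398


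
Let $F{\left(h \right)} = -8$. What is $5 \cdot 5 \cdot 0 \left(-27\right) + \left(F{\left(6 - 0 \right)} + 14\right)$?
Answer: $6$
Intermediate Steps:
$5 \cdot 5 \cdot 0 \left(-27\right) + \left(F{\left(6 - 0 \right)} + 14\right) = 5 \cdot 5 \cdot 0 \left(-27\right) + \left(-8 + 14\right) = 25 \cdot 0 \left(-27\right) + 6 = 0 \left(-27\right) + 6 = 0 + 6 = 6$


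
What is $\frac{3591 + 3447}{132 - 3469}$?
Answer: $- \frac{7038}{3337} \approx -2.1091$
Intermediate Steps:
$\frac{3591 + 3447}{132 - 3469} = \frac{7038}{-3337} = 7038 \left(- \frac{1}{3337}\right) = - \frac{7038}{3337}$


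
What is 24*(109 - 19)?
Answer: 2160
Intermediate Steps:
24*(109 - 19) = 24*90 = 2160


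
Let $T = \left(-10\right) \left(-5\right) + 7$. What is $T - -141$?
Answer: $198$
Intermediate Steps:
$T = 57$ ($T = 50 + 7 = 57$)
$T - -141 = 57 - -141 = 57 + \left(-1 + 142\right) = 57 + 141 = 198$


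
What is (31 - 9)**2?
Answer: 484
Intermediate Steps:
(31 - 9)**2 = 22**2 = 484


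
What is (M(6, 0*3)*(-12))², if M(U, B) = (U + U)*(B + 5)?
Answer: 518400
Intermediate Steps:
M(U, B) = 2*U*(5 + B) (M(U, B) = (2*U)*(5 + B) = 2*U*(5 + B))
(M(6, 0*3)*(-12))² = ((2*6*(5 + 0*3))*(-12))² = ((2*6*(5 + 0))*(-12))² = ((2*6*5)*(-12))² = (60*(-12))² = (-720)² = 518400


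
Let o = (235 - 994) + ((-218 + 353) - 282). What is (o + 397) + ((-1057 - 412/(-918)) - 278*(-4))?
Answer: -208180/459 ≈ -453.55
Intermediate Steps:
o = -906 (o = -759 + (135 - 282) = -759 - 147 = -906)
(o + 397) + ((-1057 - 412/(-918)) - 278*(-4)) = (-906 + 397) + ((-1057 - 412/(-918)) - 278*(-4)) = -509 + ((-1057 - 412*(-1/918)) + 1112) = -509 + ((-1057 + 206/459) + 1112) = -509 + (-484957/459 + 1112) = -509 + 25451/459 = -208180/459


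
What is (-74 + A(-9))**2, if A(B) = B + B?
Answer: 8464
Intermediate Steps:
A(B) = 2*B
(-74 + A(-9))**2 = (-74 + 2*(-9))**2 = (-74 - 18)**2 = (-92)**2 = 8464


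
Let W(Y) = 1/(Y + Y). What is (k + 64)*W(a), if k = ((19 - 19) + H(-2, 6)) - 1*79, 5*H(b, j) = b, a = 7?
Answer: -11/10 ≈ -1.1000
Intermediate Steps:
H(b, j) = b/5
W(Y) = 1/(2*Y)
k = -397/5 (k = ((19 - 19) + (1/5)*(-2)) - 1*79 = (0 - 2/5) - 79 = -2/5 - 79 = -397/5 ≈ -79.400)
(k + 64)*W(a) = (-397/5 + 64)*((1/2)/7) = -77/(10*7) = -77/5*1/14 = -11/10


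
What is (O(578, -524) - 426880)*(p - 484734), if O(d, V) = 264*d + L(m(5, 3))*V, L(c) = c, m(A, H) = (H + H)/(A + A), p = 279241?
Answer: 282144354916/5 ≈ 5.6429e+10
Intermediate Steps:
m(A, H) = H/A (m(A, H) = (2*H)/((2*A)) = (2*H)*(1/(2*A)) = H/A)
O(d, V) = 264*d + 3*V/5 (O(d, V) = 264*d + (3/5)*V = 264*d + (3*(⅕))*V = 264*d + 3*V/5)
(O(578, -524) - 426880)*(p - 484734) = ((264*578 + (⅗)*(-524)) - 426880)*(279241 - 484734) = ((152592 - 1572/5) - 426880)*(-205493) = (761388/5 - 426880)*(-205493) = -1373012/5*(-205493) = 282144354916/5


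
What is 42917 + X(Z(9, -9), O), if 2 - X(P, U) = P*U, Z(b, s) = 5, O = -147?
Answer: 43654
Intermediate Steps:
X(P, U) = 2 - P*U
42917 + X(Z(9, -9), O) = 42917 + (2 - 1*5*(-147)) = 42917 + (2 + 735) = 42917 + 737 = 43654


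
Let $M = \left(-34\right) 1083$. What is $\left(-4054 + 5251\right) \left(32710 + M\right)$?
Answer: $-4922064$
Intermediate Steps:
$M = -36822$
$\left(-4054 + 5251\right) \left(32710 + M\right) = \left(-4054 + 5251\right) \left(32710 - 36822\right) = 1197 \left(-4112\right) = -4922064$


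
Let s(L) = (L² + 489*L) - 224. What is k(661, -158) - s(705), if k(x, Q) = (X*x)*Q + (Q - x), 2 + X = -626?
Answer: 64744699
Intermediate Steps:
s(L) = -224 + L² + 489*L
X = -628 (X = -2 - 626 = -628)
k(x, Q) = Q - x - 628*Q*x (k(x, Q) = (-628*x)*Q + (Q - x) = -628*Q*x + (Q - x) = Q - x - 628*Q*x)
k(661, -158) - s(705) = (-158 - 1*661 - 628*(-158)*661) - (-224 + 705² + 489*705) = (-158 - 661 + 65587064) - (-224 + 497025 + 344745) = 65586245 - 1*841546 = 65586245 - 841546 = 64744699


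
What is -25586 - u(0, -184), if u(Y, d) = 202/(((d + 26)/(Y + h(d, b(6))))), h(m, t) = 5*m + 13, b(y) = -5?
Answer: -2112901/79 ≈ -26746.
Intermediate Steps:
h(m, t) = 13 + 5*m
u(Y, d) = 202*(13 + Y + 5*d)/(26 + d) (u(Y, d) = 202/(((d + 26)/(Y + (13 + 5*d)))) = 202/(((26 + d)/(13 + Y + 5*d))) = 202*((13 + Y + 5*d)/(26 + d)) = 202*(13 + Y + 5*d)/(26 + d))
-25586 - u(0, -184) = -25586 - 202*(13 + 0 + 5*(-184))/(26 - 184) = -25586 - 202*(13 + 0 - 920)/(-158) = -25586 - 202*(-1)*(-907)/158 = -25586 - 1*91607/79 = -25586 - 91607/79 = -2112901/79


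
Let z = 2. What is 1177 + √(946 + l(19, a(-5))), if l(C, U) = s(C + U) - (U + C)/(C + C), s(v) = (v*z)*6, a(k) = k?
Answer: 1177 + 3*√44669/19 ≈ 1210.4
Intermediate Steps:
s(v) = 12*v (s(v) = (v*2)*6 = (2*v)*6 = 12*v)
l(C, U) = 12*C + 12*U - (C + U)/(2*C) (l(C, U) = 12*(C + U) - (U + C)/(C + C) = (12*C + 12*U) - (C + U)/(2*C) = 12*C + 12*U - (C + U)/(2*C))
1177 + √(946 + l(19, a(-5))) = 1177 + √(946 + (½)*(-1*(-5) + 19*(-1 + 24*19 + 24*(-5)))/19) = 1177 + √(946 + (½)*(1/19)*(5 + 19*(-1 + 456 - 120))) = 1177 + √(946 + (½)*(1/19)*(5 + 19*335)) = 1177 + √(946 + (½)*(1/19)*(5 + 6365)) = 1177 + √(946 + (½)*(1/19)*6370) = 1177 + √(946 + 3185/19) = 1177 + √(21159/19) = 1177 + 3*√44669/19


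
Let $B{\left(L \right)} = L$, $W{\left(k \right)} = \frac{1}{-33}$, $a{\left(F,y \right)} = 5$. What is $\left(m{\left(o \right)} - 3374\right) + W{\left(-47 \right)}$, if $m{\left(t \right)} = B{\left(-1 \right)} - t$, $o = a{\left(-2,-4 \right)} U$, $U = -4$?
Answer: $- \frac{110716}{33} \approx -3355.0$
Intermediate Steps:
$W{\left(k \right)} = - \frac{1}{33}$
$o = -20$ ($o = 5 \left(-4\right) = -20$)
$m{\left(t \right)} = -1 - t$
$\left(m{\left(o \right)} - 3374\right) + W{\left(-47 \right)} = \left(\left(-1 - -20\right) - 3374\right) - \frac{1}{33} = \left(\left(-1 + 20\right) - 3374\right) - \frac{1}{33} = \left(19 - 3374\right) - \frac{1}{33} = -3355 - \frac{1}{33} = - \frac{110716}{33}$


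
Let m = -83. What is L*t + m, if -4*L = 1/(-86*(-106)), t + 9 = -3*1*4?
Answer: -3026491/36464 ≈ -82.999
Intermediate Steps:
t = -21 (t = -9 - 3*1*4 = -9 - 3*4 = -9 - 12 = -21)
L = -1/36464 (L = -1/(4*(-86)*(-106)) = -(-1)*(-1)/(344*106) = -1/4*1/9116 = -1/36464 ≈ -2.7424e-5)
L*t + m = -1/36464*(-21) - 83 = 21/36464 - 83 = -3026491/36464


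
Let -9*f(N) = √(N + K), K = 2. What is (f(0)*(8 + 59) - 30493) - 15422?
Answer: -45915 - 67*√2/9 ≈ -45926.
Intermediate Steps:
f(N) = -√(2 + N)/9 (f(N) = -√(N + 2)/9 = -√(2 + N)/9)
(f(0)*(8 + 59) - 30493) - 15422 = ((-√(2 + 0)/9)*(8 + 59) - 30493) - 15422 = (-√2/9*67 - 30493) - 15422 = (-67*√2/9 - 30493) - 15422 = (-30493 - 67*√2/9) - 15422 = -45915 - 67*√2/9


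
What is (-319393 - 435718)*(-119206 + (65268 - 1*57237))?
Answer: 83949465425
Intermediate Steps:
(-319393 - 435718)*(-119206 + (65268 - 1*57237)) = -755111*(-119206 + (65268 - 57237)) = -755111*(-119206 + 8031) = -755111*(-111175) = 83949465425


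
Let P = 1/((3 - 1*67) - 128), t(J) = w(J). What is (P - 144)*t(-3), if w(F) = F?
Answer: 27649/64 ≈ 432.02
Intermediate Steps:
t(J) = J
P = -1/192 (P = 1/((3 - 67) - 128) = 1/(-64 - 128) = 1/(-192) = -1/192 ≈ -0.0052083)
(P - 144)*t(-3) = (-1/192 - 144)*(-3) = -27649/192*(-3) = 27649/64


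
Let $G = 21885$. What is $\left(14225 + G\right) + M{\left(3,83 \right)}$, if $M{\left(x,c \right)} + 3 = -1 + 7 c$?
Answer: $36687$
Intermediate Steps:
$M{\left(x,c \right)} = -4 + 7 c$ ($M{\left(x,c \right)} = -3 + \left(-1 + 7 c\right) = -4 + 7 c$)
$\left(14225 + G\right) + M{\left(3,83 \right)} = \left(14225 + 21885\right) + \left(-4 + 7 \cdot 83\right) = 36110 + \left(-4 + 581\right) = 36110 + 577 = 36687$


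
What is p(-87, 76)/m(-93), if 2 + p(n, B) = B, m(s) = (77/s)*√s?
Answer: 74*I*√93/77 ≈ 9.2679*I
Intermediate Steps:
m(s) = 77/√s
p(n, B) = -2 + B
p(-87, 76)/m(-93) = (-2 + 76)/((77/√(-93))) = 74/((77*(-I*√93/93))) = 74/((-77*I*√93/93)) = 74*(I*√93/77) = 74*I*√93/77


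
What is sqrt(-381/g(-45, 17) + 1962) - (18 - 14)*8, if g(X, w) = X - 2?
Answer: -32 + sqrt(4351965)/47 ≈ 12.386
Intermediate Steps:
g(X, w) = -2 + X
sqrt(-381/g(-45, 17) + 1962) - (18 - 14)*8 = sqrt(-381/(-2 - 45) + 1962) - (18 - 14)*8 = sqrt(-381/(-47) + 1962) - 4*8 = sqrt(-381*(-1/47) + 1962) - 1*32 = sqrt(381/47 + 1962) - 32 = sqrt(92595/47) - 32 = sqrt(4351965)/47 - 32 = -32 + sqrt(4351965)/47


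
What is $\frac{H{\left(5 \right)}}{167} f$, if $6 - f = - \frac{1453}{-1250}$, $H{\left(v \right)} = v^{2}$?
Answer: $\frac{6047}{8350} \approx 0.72419$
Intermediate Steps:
$f = \frac{6047}{1250}$ ($f = 6 - - \frac{1453}{-1250} = 6 - \left(-1453\right) \left(- \frac{1}{1250}\right) = 6 - \frac{1453}{1250} = \frac{6047}{1250} \approx 4.8376$)
$\frac{H{\left(5 \right)}}{167} f = \frac{5^{2}}{167} \cdot \frac{6047}{1250} = 25 \cdot \frac{1}{167} \cdot \frac{6047}{1250} = \frac{25}{167} \cdot \frac{6047}{1250} = \frac{6047}{8350}$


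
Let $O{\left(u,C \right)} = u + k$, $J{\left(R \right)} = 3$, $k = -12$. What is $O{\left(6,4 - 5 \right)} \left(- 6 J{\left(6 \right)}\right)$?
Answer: $108$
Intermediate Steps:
$O{\left(u,C \right)} = -12 + u$ ($O{\left(u,C \right)} = u - 12 = -12 + u$)
$O{\left(6,4 - 5 \right)} \left(- 6 J{\left(6 \right)}\right) = \left(-12 + 6\right) \left(\left(-6\right) 3\right) = \left(-6\right) \left(-18\right) = 108$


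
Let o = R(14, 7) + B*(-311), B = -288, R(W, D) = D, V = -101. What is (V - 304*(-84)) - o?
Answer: -64140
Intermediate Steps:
o = 89575 (o = 7 - 288*(-311) = 7 + 89568 = 89575)
(V - 304*(-84)) - o = (-101 - 304*(-84)) - 1*89575 = (-101 + 25536) - 89575 = 25435 - 89575 = -64140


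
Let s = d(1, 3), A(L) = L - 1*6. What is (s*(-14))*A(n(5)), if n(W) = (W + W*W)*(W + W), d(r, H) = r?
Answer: -4116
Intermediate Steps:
n(W) = 2*W*(W + W²) (n(W) = (W + W²)*(2*W) = 2*W*(W + W²))
A(L) = -6 + L (A(L) = L - 6 = -6 + L)
s = 1
(s*(-14))*A(n(5)) = (1*(-14))*(-6 + 2*5²*(1 + 5)) = -14*(-6 + 2*25*6) = -14*(-6 + 300) = -14*294 = -4116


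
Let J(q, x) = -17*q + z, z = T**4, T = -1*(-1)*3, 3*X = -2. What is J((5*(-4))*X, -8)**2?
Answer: 190969/9 ≈ 21219.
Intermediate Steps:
X = -2/3 (X = (1/3)*(-2) = -2/3 ≈ -0.66667)
T = 3 (T = 1*3 = 3)
z = 81 (z = 3**4 = 81)
J(q, x) = 81 - 17*q (J(q, x) = -17*q + 81 = 81 - 17*q)
J((5*(-4))*X, -8)**2 = (81 - 17*5*(-4)*(-2)/3)**2 = (81 - (-340)*(-2)/3)**2 = (81 - 17*40/3)**2 = (81 - 680/3)**2 = (-437/3)**2 = 190969/9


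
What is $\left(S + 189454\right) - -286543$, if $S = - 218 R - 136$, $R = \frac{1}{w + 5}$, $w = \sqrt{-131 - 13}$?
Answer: $\frac{80419419}{169} + \frac{2616 i}{169} \approx 4.7585 \cdot 10^{5} + 15.479 i$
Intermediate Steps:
$w = 12 i$ ($w = \sqrt{-144} = 12 i \approx 12.0 i$)
$R = \frac{5 - 12 i}{169}$ ($R = \frac{1}{12 i + 5} = \frac{1}{5 + 12 i} = \frac{5 - 12 i}{169} \approx 0.029586 - 0.071006 i$)
$S = - \frac{24074}{169} + \frac{2616 i}{169}$ ($S = - 218 \left(\frac{5}{169} - \frac{12 i}{169}\right) - 136 = \left(- \frac{1090}{169} + \frac{2616 i}{169}\right) - 136 = - \frac{24074}{169} + \frac{2616 i}{169} \approx -142.45 + 15.479 i$)
$\left(S + 189454\right) - -286543 = \left(\left(- \frac{24074}{169} + \frac{2616 i}{169}\right) + 189454\right) - -286543 = \left(\frac{31993652}{169} + \frac{2616 i}{169}\right) + 286543 = \frac{80419419}{169} + \frac{2616 i}{169}$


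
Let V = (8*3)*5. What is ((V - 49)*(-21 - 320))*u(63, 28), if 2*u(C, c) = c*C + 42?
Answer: -21862533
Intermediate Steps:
u(C, c) = 21 + C*c/2 (u(C, c) = (c*C + 42)/2 = (C*c + 42)/2 = (42 + C*c)/2 = 21 + C*c/2)
V = 120 (V = 24*5 = 120)
((V - 49)*(-21 - 320))*u(63, 28) = ((120 - 49)*(-21 - 320))*(21 + (½)*63*28) = (71*(-341))*(21 + 882) = -24211*903 = -21862533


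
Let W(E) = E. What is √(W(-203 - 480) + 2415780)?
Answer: √2415097 ≈ 1554.1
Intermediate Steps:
√(W(-203 - 480) + 2415780) = √((-203 - 480) + 2415780) = √(-683 + 2415780) = √2415097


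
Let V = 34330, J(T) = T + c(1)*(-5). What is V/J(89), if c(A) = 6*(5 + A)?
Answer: -34330/91 ≈ -377.25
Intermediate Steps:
c(A) = 30 + 6*A
J(T) = -180 + T (J(T) = T + (30 + 6*1)*(-5) = T + (30 + 6)*(-5) = T + 36*(-5) = T - 180 = -180 + T)
V/J(89) = 34330/(-180 + 89) = 34330/(-91) = 34330*(-1/91) = -34330/91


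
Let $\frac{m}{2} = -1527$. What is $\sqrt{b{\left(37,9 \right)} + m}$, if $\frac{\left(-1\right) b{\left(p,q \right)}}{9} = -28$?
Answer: $i \sqrt{2802} \approx 52.934 i$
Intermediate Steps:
$m = -3054$ ($m = 2 \left(-1527\right) = -3054$)
$b{\left(p,q \right)} = 252$ ($b{\left(p,q \right)} = \left(-9\right) \left(-28\right) = 252$)
$\sqrt{b{\left(37,9 \right)} + m} = \sqrt{252 - 3054} = \sqrt{-2802} = i \sqrt{2802}$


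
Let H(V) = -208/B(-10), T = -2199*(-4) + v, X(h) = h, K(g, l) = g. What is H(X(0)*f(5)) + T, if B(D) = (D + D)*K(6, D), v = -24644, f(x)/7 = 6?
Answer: -237694/15 ≈ -15846.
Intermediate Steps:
f(x) = 42 (f(x) = 7*6 = 42)
B(D) = 12*D (B(D) = (D + D)*6 = (2*D)*6 = 12*D)
T = -15848 (T = -2199*(-4) - 24644 = 8796 - 24644 = -15848)
H(V) = 26/15 (H(V) = -208/(12*(-10)) = -208/(-120) = -208*(-1/120) = 26/15)
H(X(0)*f(5)) + T = 26/15 - 15848 = -237694/15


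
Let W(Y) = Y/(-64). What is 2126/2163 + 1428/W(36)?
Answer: -1829670/721 ≈ -2537.7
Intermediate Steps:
W(Y) = -Y/64 (W(Y) = Y*(-1/64) = -Y/64)
2126/2163 + 1428/W(36) = 2126/2163 + 1428/((-1/64*36)) = 2126*(1/2163) + 1428/(-9/16) = 2126/2163 + 1428*(-16/9) = 2126/2163 - 7616/3 = -1829670/721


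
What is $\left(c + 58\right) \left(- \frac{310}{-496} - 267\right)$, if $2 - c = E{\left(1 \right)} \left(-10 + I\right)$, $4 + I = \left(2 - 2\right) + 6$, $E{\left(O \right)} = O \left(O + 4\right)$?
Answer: $- \frac{53275}{2} \approx -26638.0$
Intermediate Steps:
$E{\left(O \right)} = O \left(4 + O\right)$
$I = 2$ ($I = -4 + \left(\left(2 - 2\right) + 6\right) = -4 + \left(0 + 6\right) = -4 + 6 = 2$)
$c = 42$ ($c = 2 - 1 \left(4 + 1\right) \left(-10 + 2\right) = 2 - 1 \cdot 5 \left(-8\right) = 2 - 5 \left(-8\right) = 2 - -40 = 2 + 40 = 42$)
$\left(c + 58\right) \left(- \frac{310}{-496} - 267\right) = \left(42 + 58\right) \left(- \frac{310}{-496} - 267\right) = 100 \left(\left(-310\right) \left(- \frac{1}{496}\right) - 267\right) = 100 \left(\frac{5}{8} - 267\right) = 100 \left(- \frac{2131}{8}\right) = - \frac{53275}{2}$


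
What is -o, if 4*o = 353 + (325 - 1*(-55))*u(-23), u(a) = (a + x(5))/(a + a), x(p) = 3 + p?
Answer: -10969/92 ≈ -119.23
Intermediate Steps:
u(a) = (8 + a)/(2*a) (u(a) = (a + (3 + 5))/(a + a) = (a + 8)/((2*a)) = (8 + a)*(1/(2*a)) = (8 + a)/(2*a))
o = 10969/92 (o = (353 + (325 - 1*(-55))*((½)*(8 - 23)/(-23)))/4 = (353 + (325 + 55)*((½)*(-1/23)*(-15)))/4 = (353 + 380*(15/46))/4 = (353 + 2850/23)/4 = (¼)*(10969/23) = 10969/92 ≈ 119.23)
-o = -1*10969/92 = -10969/92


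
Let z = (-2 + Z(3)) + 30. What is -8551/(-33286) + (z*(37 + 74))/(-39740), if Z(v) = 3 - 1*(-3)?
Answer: 1574966/9726365 ≈ 0.16193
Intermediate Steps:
Z(v) = 6 (Z(v) = 3 + 3 = 6)
z = 34 (z = (-2 + 6) + 30 = 4 + 30 = 34)
-8551/(-33286) + (z*(37 + 74))/(-39740) = -8551/(-33286) + (34*(37 + 74))/(-39740) = -8551*(-1/33286) + (34*111)*(-1/39740) = 503/1958 + 3774*(-1/39740) = 503/1958 - 1887/19870 = 1574966/9726365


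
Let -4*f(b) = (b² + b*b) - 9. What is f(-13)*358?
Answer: -58891/2 ≈ -29446.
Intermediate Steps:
f(b) = 9/4 - b²/2 (f(b) = -((b² + b*b) - 9)/4 = -((b² + b²) - 9)/4 = -(2*b² - 9)/4 = -(-9 + 2*b²)/4 = 9/4 - b²/2)
f(-13)*358 = (9/4 - ½*(-13)²)*358 = (9/4 - ½*169)*358 = (9/4 - 169/2)*358 = -329/4*358 = -58891/2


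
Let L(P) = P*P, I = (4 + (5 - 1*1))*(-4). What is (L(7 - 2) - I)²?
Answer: 3249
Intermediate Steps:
I = -32 (I = (4 + (5 - 1))*(-4) = (4 + 4)*(-4) = 8*(-4) = -32)
L(P) = P²
(L(7 - 2) - I)² = ((7 - 2)² - 1*(-32))² = (5² + 32)² = (25 + 32)² = 57² = 3249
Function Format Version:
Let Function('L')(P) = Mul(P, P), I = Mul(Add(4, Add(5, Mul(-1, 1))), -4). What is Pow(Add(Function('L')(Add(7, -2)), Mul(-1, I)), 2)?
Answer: 3249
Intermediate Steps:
I = -32 (I = Mul(Add(4, Add(5, -1)), -4) = Mul(Add(4, 4), -4) = Mul(8, -4) = -32)
Function('L')(P) = Pow(P, 2)
Pow(Add(Function('L')(Add(7, -2)), Mul(-1, I)), 2) = Pow(Add(Pow(Add(7, -2), 2), Mul(-1, -32)), 2) = Pow(Add(Pow(5, 2), 32), 2) = Pow(Add(25, 32), 2) = Pow(57, 2) = 3249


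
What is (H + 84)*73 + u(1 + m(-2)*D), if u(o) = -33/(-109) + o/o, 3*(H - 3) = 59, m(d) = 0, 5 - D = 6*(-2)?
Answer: 2546666/327 ≈ 7788.0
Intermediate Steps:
D = 17 (D = 5 - 6*(-2) = 5 - 1*(-12) = 5 + 12 = 17)
H = 68/3 (H = 3 + (⅓)*59 = 3 + 59/3 = 68/3 ≈ 22.667)
u(o) = 142/109 (u(o) = -33*(-1/109) + 1 = 33/109 + 1 = 142/109)
(H + 84)*73 + u(1 + m(-2)*D) = (68/3 + 84)*73 + 142/109 = (320/3)*73 + 142/109 = 23360/3 + 142/109 = 2546666/327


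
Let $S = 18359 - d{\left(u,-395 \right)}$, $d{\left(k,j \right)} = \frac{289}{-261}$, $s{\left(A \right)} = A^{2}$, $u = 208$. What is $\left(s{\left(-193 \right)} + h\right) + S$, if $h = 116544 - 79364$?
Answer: $\frac{24217957}{261} \approx 92789.0$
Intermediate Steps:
$d{\left(k,j \right)} = - \frac{289}{261}$ ($d{\left(k,j \right)} = 289 \left(- \frac{1}{261}\right) = - \frac{289}{261}$)
$h = 37180$
$S = \frac{4791988}{261}$ ($S = 18359 - - \frac{289}{261} = 18359 + \frac{289}{261} = \frac{4791988}{261} \approx 18360.0$)
$\left(s{\left(-193 \right)} + h\right) + S = \left(\left(-193\right)^{2} + 37180\right) + \frac{4791988}{261} = \left(37249 + 37180\right) + \frac{4791988}{261} = 74429 + \frac{4791988}{261} = \frac{24217957}{261}$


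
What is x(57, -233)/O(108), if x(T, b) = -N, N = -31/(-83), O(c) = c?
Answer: -31/8964 ≈ -0.0034583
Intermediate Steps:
N = 31/83 (N = -31*(-1/83) = 31/83 ≈ 0.37349)
x(T, b) = -31/83 (x(T, b) = -1*31/83 = -31/83)
x(57, -233)/O(108) = -31/83/108 = -31/83*1/108 = -31/8964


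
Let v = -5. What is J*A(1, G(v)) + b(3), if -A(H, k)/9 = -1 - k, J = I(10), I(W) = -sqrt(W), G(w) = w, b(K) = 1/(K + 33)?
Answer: 1/36 + 36*sqrt(10) ≈ 113.87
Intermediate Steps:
b(K) = 1/(33 + K)
J = -sqrt(10) ≈ -3.1623
A(H, k) = 9 + 9*k (A(H, k) = -9*(-1 - k) = 9 + 9*k)
J*A(1, G(v)) + b(3) = (-sqrt(10))*(9 + 9*(-5)) + 1/(33 + 3) = (-sqrt(10))*(9 - 45) + 1/36 = -sqrt(10)*(-36) + 1/36 = 36*sqrt(10) + 1/36 = 1/36 + 36*sqrt(10)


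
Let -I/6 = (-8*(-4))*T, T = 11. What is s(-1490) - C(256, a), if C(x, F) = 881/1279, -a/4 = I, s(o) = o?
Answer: -1906591/1279 ≈ -1490.7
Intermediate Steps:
I = -2112 (I = -6*(-8*(-4))*11 = -192*11 = -6*352 = -2112)
a = 8448 (a = -4*(-2112) = 8448)
C(x, F) = 881/1279 (C(x, F) = 881*(1/1279) = 881/1279)
s(-1490) - C(256, a) = -1490 - 1*881/1279 = -1490 - 881/1279 = -1906591/1279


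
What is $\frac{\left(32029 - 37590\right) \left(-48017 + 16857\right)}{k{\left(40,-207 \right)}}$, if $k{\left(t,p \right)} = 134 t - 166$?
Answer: $\frac{86640380}{2597} \approx 33362.0$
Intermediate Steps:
$k{\left(t,p \right)} = -166 + 134 t$
$\frac{\left(32029 - 37590\right) \left(-48017 + 16857\right)}{k{\left(40,-207 \right)}} = \frac{\left(32029 - 37590\right) \left(-48017 + 16857\right)}{-166 + 134 \cdot 40} = \frac{\left(-5561\right) \left(-31160\right)}{-166 + 5360} = \frac{173280760}{5194} = 173280760 \cdot \frac{1}{5194} = \frac{86640380}{2597}$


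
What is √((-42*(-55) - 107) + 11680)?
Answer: √13883 ≈ 117.83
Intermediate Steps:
√((-42*(-55) - 107) + 11680) = √((2310 - 107) + 11680) = √(2203 + 11680) = √13883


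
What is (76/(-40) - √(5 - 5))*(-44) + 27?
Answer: 553/5 ≈ 110.60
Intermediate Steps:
(76/(-40) - √(5 - 5))*(-44) + 27 = (76*(-1/40) - √0)*(-44) + 27 = (-19/10 - 1*0)*(-44) + 27 = (-19/10 + 0)*(-44) + 27 = -19/10*(-44) + 27 = 418/5 + 27 = 553/5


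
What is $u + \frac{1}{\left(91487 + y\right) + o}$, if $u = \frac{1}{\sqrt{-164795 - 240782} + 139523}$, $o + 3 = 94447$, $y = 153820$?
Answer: $\frac{66870151879}{6613957554836606} - \frac{i \sqrt{405577}}{19467073106} \approx 1.011 \cdot 10^{-5} - 3.2714 \cdot 10^{-8} i$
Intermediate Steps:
$o = 94444$ ($o = -3 + 94447 = 94444$)
$u = \frac{1}{139523 + i \sqrt{405577}}$ ($u = \frac{1}{\sqrt{-405577} + 139523} = \frac{1}{i \sqrt{405577} + 139523} = \frac{1}{139523 + i \sqrt{405577}} \approx 7.1671 \cdot 10^{-6} - 3.271 \cdot 10^{-8} i$)
$u + \frac{1}{\left(91487 + y\right) + o} = \left(\frac{139523}{19467073106} - \frac{i \sqrt{405577}}{19467073106}\right) + \frac{1}{\left(91487 + 153820\right) + 94444} = \left(\frac{139523}{19467073106} - \frac{i \sqrt{405577}}{19467073106}\right) + \frac{1}{245307 + 94444} = \left(\frac{139523}{19467073106} - \frac{i \sqrt{405577}}{19467073106}\right) + \frac{1}{339751} = \frac{66870151879}{6613957554836606} - \frac{i \sqrt{405577}}{19467073106}$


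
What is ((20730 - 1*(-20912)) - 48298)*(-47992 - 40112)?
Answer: 586420224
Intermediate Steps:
((20730 - 1*(-20912)) - 48298)*(-47992 - 40112) = ((20730 + 20912) - 48298)*(-88104) = (41642 - 48298)*(-88104) = -6656*(-88104) = 586420224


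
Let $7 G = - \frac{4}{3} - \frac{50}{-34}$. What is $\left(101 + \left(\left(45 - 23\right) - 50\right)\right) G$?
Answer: $\frac{73}{51} \approx 1.4314$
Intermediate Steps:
$G = \frac{1}{51}$ ($G = \frac{- \frac{4}{3} - \frac{50}{-34}}{7} = \frac{\left(-4\right) \frac{1}{3} - - \frac{25}{17}}{7} = \frac{- \frac{4}{3} + \frac{25}{17}}{7} = \frac{1}{7} \cdot \frac{7}{51} = \frac{1}{51} \approx 0.019608$)
$\left(101 + \left(\left(45 - 23\right) - 50\right)\right) G = \left(101 + \left(\left(45 - 23\right) - 50\right)\right) \frac{1}{51} = \left(101 + \left(22 - 50\right)\right) \frac{1}{51} = \left(101 - 28\right) \frac{1}{51} = 73 \cdot \frac{1}{51} = \frac{73}{51}$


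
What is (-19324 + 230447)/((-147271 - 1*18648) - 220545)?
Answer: -211123/386464 ≈ -0.54629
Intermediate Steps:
(-19324 + 230447)/((-147271 - 1*18648) - 220545) = 211123/((-147271 - 18648) - 220545) = 211123/(-165919 - 220545) = 211123/(-386464) = 211123*(-1/386464) = -211123/386464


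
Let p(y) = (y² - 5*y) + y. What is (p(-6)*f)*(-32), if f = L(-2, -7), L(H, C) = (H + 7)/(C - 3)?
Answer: 960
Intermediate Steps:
p(y) = y² - 4*y
L(H, C) = (7 + H)/(-3 + C)
f = -½ (f = (7 - 2)/(-3 - 7) = 5/(-10) = -⅒*5 = -½ ≈ -0.50000)
(p(-6)*f)*(-32) = (-6*(-4 - 6)*(-½))*(-32) = (-6*(-10)*(-½))*(-32) = (60*(-½))*(-32) = -30*(-32) = 960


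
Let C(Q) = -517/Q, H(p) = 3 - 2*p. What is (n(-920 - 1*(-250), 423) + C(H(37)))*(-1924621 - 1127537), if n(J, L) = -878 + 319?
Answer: 119559133176/71 ≈ 1.6839e+9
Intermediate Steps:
n(J, L) = -559
(n(-920 - 1*(-250), 423) + C(H(37)))*(-1924621 - 1127537) = (-559 - 517/(3 - 2*37))*(-1924621 - 1127537) = (-559 - 517/(3 - 74))*(-3052158) = (-559 - 517/(-71))*(-3052158) = (-559 - 517*(-1/71))*(-3052158) = (-559 + 517/71)*(-3052158) = -39172/71*(-3052158) = 119559133176/71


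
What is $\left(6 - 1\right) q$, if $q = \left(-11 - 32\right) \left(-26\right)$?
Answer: $5590$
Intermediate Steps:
$q = 1118$ ($q = \left(-43\right) \left(-26\right) = 1118$)
$\left(6 - 1\right) q = \left(6 - 1\right) 1118 = 5 \cdot 1118 = 5590$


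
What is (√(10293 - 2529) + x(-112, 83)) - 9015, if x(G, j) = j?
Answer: -8932 + 2*√1941 ≈ -8843.9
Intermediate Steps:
(√(10293 - 2529) + x(-112, 83)) - 9015 = (√(10293 - 2529) + 83) - 9015 = (√7764 + 83) - 9015 = (2*√1941 + 83) - 9015 = (83 + 2*√1941) - 9015 = -8932 + 2*√1941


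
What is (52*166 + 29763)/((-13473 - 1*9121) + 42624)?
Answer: 7679/4006 ≈ 1.9169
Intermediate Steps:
(52*166 + 29763)/((-13473 - 1*9121) + 42624) = (8632 + 29763)/((-13473 - 9121) + 42624) = 38395/(-22594 + 42624) = 38395/20030 = 38395*(1/20030) = 7679/4006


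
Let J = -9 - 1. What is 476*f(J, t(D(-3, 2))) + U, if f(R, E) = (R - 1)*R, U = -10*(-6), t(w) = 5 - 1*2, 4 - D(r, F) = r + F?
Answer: 52420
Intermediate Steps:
D(r, F) = 4 - F - r (D(r, F) = 4 - (r + F) = 4 - (F + r) = 4 + (-F - r) = 4 - F - r)
J = -10
t(w) = 3 (t(w) = 5 - 2 = 3)
U = 60
f(R, E) = R*(-1 + R) (f(R, E) = (-1 + R)*R = R*(-1 + R))
476*f(J, t(D(-3, 2))) + U = 476*(-10*(-1 - 10)) + 60 = 476*(-10*(-11)) + 60 = 476*110 + 60 = 52360 + 60 = 52420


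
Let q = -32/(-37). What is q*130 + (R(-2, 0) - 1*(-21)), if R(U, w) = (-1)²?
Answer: 4974/37 ≈ 134.43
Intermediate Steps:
R(U, w) = 1
q = 32/37 (q = -32*(-1/37) = 32/37 ≈ 0.86486)
q*130 + (R(-2, 0) - 1*(-21)) = (32/37)*130 + (1 - 1*(-21)) = 4160/37 + (1 + 21) = 4160/37 + 22 = 4974/37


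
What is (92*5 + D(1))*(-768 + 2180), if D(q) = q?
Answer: 650932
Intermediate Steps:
(92*5 + D(1))*(-768 + 2180) = (92*5 + 1)*(-768 + 2180) = (460 + 1)*1412 = 461*1412 = 650932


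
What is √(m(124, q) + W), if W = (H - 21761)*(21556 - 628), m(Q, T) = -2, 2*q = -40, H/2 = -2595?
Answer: I*√564030530 ≈ 23749.0*I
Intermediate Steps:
H = -5190 (H = 2*(-2595) = -5190)
q = -20 (q = (½)*(-40) = -20)
W = -564030528 (W = (-5190 - 21761)*(21556 - 628) = -26951*20928 = -564030528)
√(m(124, q) + W) = √(-2 - 564030528) = √(-564030530) = I*√564030530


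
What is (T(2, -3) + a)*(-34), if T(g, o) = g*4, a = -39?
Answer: 1054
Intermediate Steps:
T(g, o) = 4*g
(T(2, -3) + a)*(-34) = (4*2 - 39)*(-34) = (8 - 39)*(-34) = -31*(-34) = 1054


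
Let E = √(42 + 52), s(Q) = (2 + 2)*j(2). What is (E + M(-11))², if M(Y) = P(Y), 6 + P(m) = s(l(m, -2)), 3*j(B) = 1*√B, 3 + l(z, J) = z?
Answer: (-18 + 3*√94 + 4*√2)²/9 ≈ 31.147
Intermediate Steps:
l(z, J) = -3 + z
j(B) = √B/3 (j(B) = (1*√B)/3 = √B/3)
s(Q) = 4*√2/3 (s(Q) = (2 + 2)*(√2/3) = 4*(√2/3) = 4*√2/3)
P(m) = -6 + 4*√2/3
M(Y) = -6 + 4*√2/3
E = √94 ≈ 9.6954
(E + M(-11))² = (√94 + (-6 + 4*√2/3))² = (-6 + √94 + 4*√2/3)²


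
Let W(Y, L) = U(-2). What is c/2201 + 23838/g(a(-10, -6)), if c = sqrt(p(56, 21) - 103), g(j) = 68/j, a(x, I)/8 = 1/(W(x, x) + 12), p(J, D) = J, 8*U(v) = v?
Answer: 190704/799 + I*sqrt(47)/2201 ≈ 238.68 + 0.0031148*I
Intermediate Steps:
U(v) = v/8
W(Y, L) = -1/4 (W(Y, L) = (1/8)*(-2) = -1/4)
a(x, I) = 32/47 (a(x, I) = 8/(-1/4 + 12) = 8/(47/4) = 8*(4/47) = 32/47)
c = I*sqrt(47) (c = sqrt(56 - 103) = sqrt(-47) = I*sqrt(47) ≈ 6.8557*I)
c/2201 + 23838/g(a(-10, -6)) = (I*sqrt(47))/2201 + 23838/((68/(32/47))) = (I*sqrt(47))*(1/2201) + 23838/((68*(47/32))) = I*sqrt(47)/2201 + 23838/(799/8) = I*sqrt(47)/2201 + 23838*(8/799) = I*sqrt(47)/2201 + 190704/799 = 190704/799 + I*sqrt(47)/2201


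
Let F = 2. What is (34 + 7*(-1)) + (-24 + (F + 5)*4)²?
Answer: 43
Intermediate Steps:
(34 + 7*(-1)) + (-24 + (F + 5)*4)² = (34 + 7*(-1)) + (-24 + (2 + 5)*4)² = (34 - 7) + (-24 + 7*4)² = 27 + (-24 + 28)² = 27 + 4² = 27 + 16 = 43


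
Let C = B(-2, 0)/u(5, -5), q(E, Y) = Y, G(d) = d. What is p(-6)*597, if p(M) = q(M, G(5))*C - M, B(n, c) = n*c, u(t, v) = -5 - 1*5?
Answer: 3582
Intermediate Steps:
u(t, v) = -10 (u(t, v) = -5 - 5 = -10)
B(n, c) = c*n
C = 0 (C = (0*(-2))/(-10) = 0*(-⅒) = 0)
p(M) = -M (p(M) = 5*0 - M = 0 - M = -M)
p(-6)*597 = -1*(-6)*597 = 6*597 = 3582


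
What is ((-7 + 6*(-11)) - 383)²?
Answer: 207936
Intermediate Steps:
((-7 + 6*(-11)) - 383)² = ((-7 - 66) - 383)² = (-73 - 383)² = (-456)² = 207936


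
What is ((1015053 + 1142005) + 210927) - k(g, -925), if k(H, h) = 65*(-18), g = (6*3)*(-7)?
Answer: 2369155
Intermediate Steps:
g = -126 (g = 18*(-7) = -126)
k(H, h) = -1170
((1015053 + 1142005) + 210927) - k(g, -925) = ((1015053 + 1142005) + 210927) - 1*(-1170) = (2157058 + 210927) + 1170 = 2367985 + 1170 = 2369155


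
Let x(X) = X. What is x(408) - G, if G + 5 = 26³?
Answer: -17163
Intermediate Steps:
G = 17571 (G = -5 + 26³ = -5 + 17576 = 17571)
x(408) - G = 408 - 1*17571 = 408 - 17571 = -17163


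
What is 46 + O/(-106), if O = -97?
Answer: 4973/106 ≈ 46.915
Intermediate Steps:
46 + O/(-106) = 46 - 97/(-106) = 46 - 97*(-1/106) = 46 + 97/106 = 4973/106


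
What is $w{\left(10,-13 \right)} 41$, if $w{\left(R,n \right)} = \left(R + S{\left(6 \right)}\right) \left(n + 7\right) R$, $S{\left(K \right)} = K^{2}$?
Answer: $-113160$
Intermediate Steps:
$w{\left(R,n \right)} = R \left(7 + n\right) \left(36 + R\right)$ ($w{\left(R,n \right)} = \left(R + 6^{2}\right) \left(n + 7\right) R = \left(R + 36\right) \left(7 + n\right) R = \left(36 + R\right) \left(7 + n\right) R = \left(7 + n\right) \left(36 + R\right) R = R \left(7 + n\right) \left(36 + R\right)$)
$w{\left(10,-13 \right)} 41 = 10 \left(252 + 7 \cdot 10 + 36 \left(-13\right) + 10 \left(-13\right)\right) 41 = 10 \left(252 + 70 - 468 - 130\right) 41 = 10 \left(-276\right) 41 = \left(-2760\right) 41 = -113160$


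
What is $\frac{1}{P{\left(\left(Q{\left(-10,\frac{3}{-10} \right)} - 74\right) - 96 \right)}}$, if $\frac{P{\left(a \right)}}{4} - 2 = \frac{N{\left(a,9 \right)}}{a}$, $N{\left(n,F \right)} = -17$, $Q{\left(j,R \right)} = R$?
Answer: $\frac{1703}{14304} \approx 0.11906$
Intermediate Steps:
$P{\left(a \right)} = 8 - \frac{68}{a}$ ($P{\left(a \right)} = 8 + 4 \left(- \frac{17}{a}\right) = 8 - \frac{68}{a}$)
$\frac{1}{P{\left(\left(Q{\left(-10,\frac{3}{-10} \right)} - 74\right) - 96 \right)}} = \frac{1}{8 - \frac{68}{\left(\frac{3}{-10} - 74\right) - 96}} = \frac{1}{8 - \frac{68}{\left(3 \left(- \frac{1}{10}\right) - 74\right) - 96}} = \frac{1}{8 - \frac{68}{\left(- \frac{3}{10} - 74\right) - 96}} = \frac{1}{8 - \frac{68}{- \frac{743}{10} - 96}} = \frac{1}{8 - \frac{68}{- \frac{1703}{10}}} = \frac{1}{8 - - \frac{680}{1703}} = \frac{1}{8 + \frac{680}{1703}} = \frac{1}{\frac{14304}{1703}} = \frac{1703}{14304}$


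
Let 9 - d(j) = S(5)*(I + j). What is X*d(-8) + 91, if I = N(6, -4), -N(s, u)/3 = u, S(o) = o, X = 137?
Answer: -1416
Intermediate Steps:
N(s, u) = -3*u
I = 12 (I = -3*(-4) = 12)
d(j) = -51 - 5*j (d(j) = 9 - 5*(12 + j) = 9 - (60 + 5*j) = 9 + (-60 - 5*j) = -51 - 5*j)
X*d(-8) + 91 = 137*(-51 - 5*(-8)) + 91 = 137*(-51 + 40) + 91 = 137*(-11) + 91 = -1507 + 91 = -1416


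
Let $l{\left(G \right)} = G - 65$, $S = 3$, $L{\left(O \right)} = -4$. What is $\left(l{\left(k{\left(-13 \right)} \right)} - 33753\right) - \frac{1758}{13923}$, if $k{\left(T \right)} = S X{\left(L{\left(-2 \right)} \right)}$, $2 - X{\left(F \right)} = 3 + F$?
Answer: $- \frac{156908155}{4641} \approx -33809.0$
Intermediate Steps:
$X{\left(F \right)} = -1 - F$ ($X{\left(F \right)} = 2 - \left(3 + F\right) = -1 - F$)
$k{\left(T \right)} = 9$ ($k{\left(T \right)} = 3 \left(-1 - -4\right) = 3 \left(-1 + 4\right) = 3 \cdot 3 = 9$)
$l{\left(G \right)} = -65 + G$
$\left(l{\left(k{\left(-13 \right)} \right)} - 33753\right) - \frac{1758}{13923} = \left(\left(-65 + 9\right) - 33753\right) - \frac{1758}{13923} = \left(-56 - 33753\right) - \frac{586}{4641} = -33809 - \frac{586}{4641} = - \frac{156908155}{4641}$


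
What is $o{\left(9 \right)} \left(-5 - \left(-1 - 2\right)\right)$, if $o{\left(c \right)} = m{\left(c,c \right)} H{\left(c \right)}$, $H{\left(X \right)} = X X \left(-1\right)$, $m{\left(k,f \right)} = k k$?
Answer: $13122$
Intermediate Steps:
$m{\left(k,f \right)} = k^{2}$
$H{\left(X \right)} = - X^{2}$ ($H{\left(X \right)} = X^{2} \left(-1\right) = - X^{2}$)
$o{\left(c \right)} = - c^{4}$ ($o{\left(c \right)} = c^{2} \left(- c^{2}\right) = - c^{4}$)
$o{\left(9 \right)} \left(-5 - \left(-1 - 2\right)\right) = - 9^{4} \left(-5 - \left(-1 - 2\right)\right) = \left(-1\right) 6561 \left(-5 - \left(-1 - 2\right)\right) = - 6561 \left(-5 - -3\right) = - 6561 \left(-5 + 3\right) = \left(-6561\right) \left(-2\right) = 13122$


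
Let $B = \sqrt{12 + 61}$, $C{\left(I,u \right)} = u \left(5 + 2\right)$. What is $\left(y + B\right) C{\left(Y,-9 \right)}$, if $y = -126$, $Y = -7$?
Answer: $7938 - 63 \sqrt{73} \approx 7399.7$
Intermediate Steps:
$C{\left(I,u \right)} = 7 u$ ($C{\left(I,u \right)} = u 7 = 7 u$)
$B = \sqrt{73} \approx 8.544$
$\left(y + B\right) C{\left(Y,-9 \right)} = \left(-126 + \sqrt{73}\right) 7 \left(-9\right) = \left(-126 + \sqrt{73}\right) \left(-63\right) = 7938 - 63 \sqrt{73}$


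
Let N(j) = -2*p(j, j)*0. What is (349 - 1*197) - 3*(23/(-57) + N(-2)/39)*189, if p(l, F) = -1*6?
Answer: 7235/19 ≈ 380.79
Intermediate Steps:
p(l, F) = -6
N(j) = 0 (N(j) = -2*(-6)*0 = 12*0 = 0)
(349 - 1*197) - 3*(23/(-57) + N(-2)/39)*189 = (349 - 1*197) - 3*(23/(-57) + 0/39)*189 = (349 - 197) - 3*(23*(-1/57) + 0*(1/39))*189 = 152 - 3*(-23/57 + 0)*189 = 152 - 3*(-23/57)*189 = 152 + (23/19)*189 = 152 + 4347/19 = 7235/19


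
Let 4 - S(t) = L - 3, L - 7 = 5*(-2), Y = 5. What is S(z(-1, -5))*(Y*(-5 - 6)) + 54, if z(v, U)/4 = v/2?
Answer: -496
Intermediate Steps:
L = -3 (L = 7 + 5*(-2) = 7 - 10 = -3)
z(v, U) = 2*v (z(v, U) = 4*(v/2) = 2*v)
S(t) = 10 (S(t) = 4 - (-3 - 3) = 4 - 1*(-6) = 4 + 6 = 10)
S(z(-1, -5))*(Y*(-5 - 6)) + 54 = 10*(5*(-5 - 6)) + 54 = 10*(5*(-11)) + 54 = 10*(-55) + 54 = -550 + 54 = -496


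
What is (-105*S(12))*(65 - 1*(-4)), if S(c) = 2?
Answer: -14490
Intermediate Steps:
(-105*S(12))*(65 - 1*(-4)) = (-105*2)*(65 - 1*(-4)) = -210*(65 + 4) = -210*69 = -14490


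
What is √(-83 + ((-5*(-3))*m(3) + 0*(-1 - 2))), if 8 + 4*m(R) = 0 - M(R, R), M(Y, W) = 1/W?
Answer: I*√457/2 ≈ 10.689*I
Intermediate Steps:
m(R) = -2 - 1/(4*R) (m(R) = -2 + (0 - 1/R)/4 = -2 + (-1/R)/4 = -2 - 1/(4*R))
√(-83 + ((-5*(-3))*m(3) + 0*(-1 - 2))) = √(-83 + ((-5*(-3))*(-2 - ¼/3) + 0*(-1 - 2))) = √(-83 + (15*(-2 - ¼*⅓) + 0*(-3))) = √(-83 + (15*(-2 - 1/12) + 0)) = √(-83 + (15*(-25/12) + 0)) = √(-83 + (-125/4 + 0)) = √(-83 - 125/4) = √(-457/4) = I*√457/2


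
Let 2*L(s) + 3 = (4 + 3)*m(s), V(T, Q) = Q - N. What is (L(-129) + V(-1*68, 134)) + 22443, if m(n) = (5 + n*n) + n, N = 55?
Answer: 80330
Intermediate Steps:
V(T, Q) = -55 + Q (V(T, Q) = Q - 1*55 = Q - 55 = -55 + Q)
m(n) = 5 + n + n² (m(n) = (5 + n²) + n = 5 + n + n²)
L(s) = 16 + 7*s/2 + 7*s²/2 (L(s) = -3/2 + ((4 + 3)*(5 + s + s²))/2 = -3/2 + (7*(5 + s + s²))/2 = -3/2 + (35 + 7*s + 7*s²)/2 = -3/2 + (35/2 + 7*s/2 + 7*s²/2) = 16 + 7*s/2 + 7*s²/2)
(L(-129) + V(-1*68, 134)) + 22443 = ((16 + (7/2)*(-129) + (7/2)*(-129)²) + (-55 + 134)) + 22443 = ((16 - 903/2 + (7/2)*16641) + 79) + 22443 = ((16 - 903/2 + 116487/2) + 79) + 22443 = (57808 + 79) + 22443 = 57887 + 22443 = 80330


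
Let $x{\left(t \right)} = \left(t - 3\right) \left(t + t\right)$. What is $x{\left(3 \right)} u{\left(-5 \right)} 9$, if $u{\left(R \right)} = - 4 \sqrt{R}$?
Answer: $0$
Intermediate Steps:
$x{\left(t \right)} = 2 t \left(-3 + t\right)$ ($x{\left(t \right)} = \left(-3 + t\right) 2 t = 2 t \left(-3 + t\right)$)
$x{\left(3 \right)} u{\left(-5 \right)} 9 = 2 \cdot 3 \left(-3 + 3\right) \left(- 4 \sqrt{-5}\right) 9 = 2 \cdot 3 \cdot 0 \left(- 4 i \sqrt{5}\right) 9 = 0 \left(- 4 i \sqrt{5}\right) 9 = 0 \cdot 9 = 0$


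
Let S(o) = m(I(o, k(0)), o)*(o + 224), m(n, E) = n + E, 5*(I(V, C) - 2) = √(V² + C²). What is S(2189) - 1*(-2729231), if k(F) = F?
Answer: 45362627/5 ≈ 9.0725e+6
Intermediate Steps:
I(V, C) = 2 + √(C² + V²)/5 (I(V, C) = 2 + √(V² + C²)/5 = 2 + √(C² + V²)/5)
m(n, E) = E + n
S(o) = (224 + o)*(2 + o + √(o²)/5) (S(o) = (o + (2 + √(0² + o²)/5))*(o + 224) = (o + (2 + √(0 + o²)/5))*(224 + o) = (o + (2 + √(o²)/5))*(224 + o) = (2 + o + √(o²)/5)*(224 + o) = (224 + o)*(2 + o + √(o²)/5))
S(2189) - 1*(-2729231) = (224 + 2189)*(10 + √(2189²) + 5*2189)/5 - 1*(-2729231) = (⅕)*2413*(10 + √4791721 + 10945) + 2729231 = (⅕)*2413*(10 + 2189 + 10945) + 2729231 = (⅕)*2413*13144 + 2729231 = 31716472/5 + 2729231 = 45362627/5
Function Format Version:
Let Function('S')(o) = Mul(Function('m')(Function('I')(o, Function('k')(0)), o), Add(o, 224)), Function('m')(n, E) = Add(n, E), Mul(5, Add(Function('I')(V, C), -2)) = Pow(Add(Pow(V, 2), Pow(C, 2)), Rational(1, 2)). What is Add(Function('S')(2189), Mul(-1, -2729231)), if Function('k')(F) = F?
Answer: Rational(45362627, 5) ≈ 9.0725e+6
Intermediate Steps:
Function('I')(V, C) = Add(2, Mul(Rational(1, 5), Pow(Add(Pow(C, 2), Pow(V, 2)), Rational(1, 2)))) (Function('I')(V, C) = Add(2, Mul(Rational(1, 5), Pow(Add(Pow(V, 2), Pow(C, 2)), Rational(1, 2)))) = Add(2, Mul(Rational(1, 5), Pow(Add(Pow(C, 2), Pow(V, 2)), Rational(1, 2)))))
Function('m')(n, E) = Add(E, n)
Function('S')(o) = Mul(Add(224, o), Add(2, o, Mul(Rational(1, 5), Pow(Pow(o, 2), Rational(1, 2))))) (Function('S')(o) = Mul(Add(o, Add(2, Mul(Rational(1, 5), Pow(Add(Pow(0, 2), Pow(o, 2)), Rational(1, 2))))), Add(o, 224)) = Mul(Add(o, Add(2, Mul(Rational(1, 5), Pow(Add(0, Pow(o, 2)), Rational(1, 2))))), Add(224, o)) = Mul(Add(o, Add(2, Mul(Rational(1, 5), Pow(Pow(o, 2), Rational(1, 2))))), Add(224, o)) = Mul(Add(2, o, Mul(Rational(1, 5), Pow(Pow(o, 2), Rational(1, 2)))), Add(224, o)) = Mul(Add(224, o), Add(2, o, Mul(Rational(1, 5), Pow(Pow(o, 2), Rational(1, 2))))))
Add(Function('S')(2189), Mul(-1, -2729231)) = Add(Mul(Rational(1, 5), Add(224, 2189), Add(10, Pow(Pow(2189, 2), Rational(1, 2)), Mul(5, 2189))), Mul(-1, -2729231)) = Add(Mul(Rational(1, 5), 2413, Add(10, Pow(4791721, Rational(1, 2)), 10945)), 2729231) = Add(Mul(Rational(1, 5), 2413, Add(10, 2189, 10945)), 2729231) = Add(Mul(Rational(1, 5), 2413, 13144), 2729231) = Add(Rational(31716472, 5), 2729231) = Rational(45362627, 5)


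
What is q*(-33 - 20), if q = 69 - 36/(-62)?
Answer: -114321/31 ≈ -3687.8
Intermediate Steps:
q = 2157/31 (q = 69 - 36*(-1)/62 = 69 - 1*(-18/31) = 69 + 18/31 = 2157/31 ≈ 69.581)
q*(-33 - 20) = 2157*(-33 - 20)/31 = (2157/31)*(-53) = -114321/31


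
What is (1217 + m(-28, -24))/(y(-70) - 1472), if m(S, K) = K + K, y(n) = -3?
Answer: -1169/1475 ≈ -0.79254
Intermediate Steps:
m(S, K) = 2*K
(1217 + m(-28, -24))/(y(-70) - 1472) = (1217 + 2*(-24))/(-3 - 1472) = (1217 - 48)/(-1475) = 1169*(-1/1475) = -1169/1475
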